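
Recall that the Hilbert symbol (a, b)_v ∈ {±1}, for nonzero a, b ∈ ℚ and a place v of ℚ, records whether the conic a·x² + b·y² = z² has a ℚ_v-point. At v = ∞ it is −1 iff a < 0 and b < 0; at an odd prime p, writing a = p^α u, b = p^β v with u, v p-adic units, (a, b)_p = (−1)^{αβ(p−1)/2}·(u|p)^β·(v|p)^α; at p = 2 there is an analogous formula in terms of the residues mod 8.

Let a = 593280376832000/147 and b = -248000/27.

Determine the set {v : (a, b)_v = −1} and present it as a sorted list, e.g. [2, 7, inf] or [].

[2, 11, 17, 31]

(a, b) ≡ (1130415, -465) mod (ℚ^×)²; places V = {2, 3, 5, 7, 11, 13, 17, 31, ∞}.
(a,b)_13: α=1, u≡6; β=0, v≡1 (mod 13); (6|13)=-1, (1|13)=+1; sign (−1)^0·-1^0·+1^1 = +1.
(a,b)_7: α=-2, u≡6; β=0, v≡4 (mod 7); (6|7)=-1, (4|7)=+1; sign (−1)^0·-1^0·+1^-2 = +1.
(a,b)_∞: sgn(1130415)=+, sgn(-465)=−, so +1.
(a,b)_17: α=1, u≡2; β=0, v≡3 (mod 17); (2|17)=+1, (3|17)=-1; sign (−1)^0·+1^0·-1^1 = -1.
(a,b)_3: α=-1, u≡2; β=-3, v≡1 (mod 3); (2|3)=-1, (1|3)=+1; sign (−1)^1·-1^-3·+1^-1 = +1.
(a,b)_2: α=16, β=6; u≡7, v≡7 (mod 8); ε(u)ε(v)=1·1, αω(v)=16·0, βω(u)=6·0; sum ≡ 1  ⇒  -1.
(a,b)_5: α=3, u≡3; β=3, v≡3 (mod 5); (3|5)=-1, (3|5)=-1; sign (−1)^0·-1^3·-1^3 = +1.
(a,b)_31: α=3, u≡20; β=1, v≡16 (mod 31); (20|31)=+1, (16|31)=+1; sign (−1)^1·+1^1·+1^3 = -1.
(a,b)_11: α=1, u≡5; β=0, v≡10 (mod 11); (5|11)=+1, (10|11)=-1; sign (−1)^0·+1^0·-1^1 = -1.
(1130415, -465 / ℚ) ramifies at {2, 11, 17, 31}: a division algebra.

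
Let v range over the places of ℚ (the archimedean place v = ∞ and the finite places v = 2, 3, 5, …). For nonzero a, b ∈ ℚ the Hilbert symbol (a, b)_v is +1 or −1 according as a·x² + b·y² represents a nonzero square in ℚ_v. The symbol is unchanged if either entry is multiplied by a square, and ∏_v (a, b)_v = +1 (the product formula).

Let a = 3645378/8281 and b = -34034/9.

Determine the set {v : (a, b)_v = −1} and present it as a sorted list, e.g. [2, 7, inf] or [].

[]

(a, b) ≡ (1122, -34034) mod (ℚ^×)²; places V = {2, 3, 7, 11, 13, 17, 19, ∞}.
(a,b)_11: α=1, u≡5; β=1, v≡7 (mod 11); (5|11)=+1, (7|11)=-1; sign (−1)^1·+1^1·-1^1 = +1.
(a,b)_13: α=-2, u≡10; β=1, v≡11 (mod 13); (10|13)=+1, (11|13)=-1; sign (−1)^0·+1^1·-1^-2 = +1.
(a,b)_3: α=3, u≡2; β=-2, v≡1 (mod 3); (2|3)=-1, (1|3)=+1; sign (−1)^0·-1^-2·+1^3 = +1.
(a,b)_17: α=1, u≡15; β=1, v≡8 (mod 17); (15|17)=+1, (8|17)=+1; sign (−1)^0·+1^1·+1^1 = +1.
(a,b)_∞: sgn(1122)=+, sgn(-34034)=−, so +1.
(a,b)_19: α=2, u≡16; β=0, v≡10 (mod 19); (16|19)=+1, (10|19)=-1; sign (−1)^0·+1^0·-1^2 = +1.
(a,b)_2: α=1, β=1; u≡1, v≡7 (mod 8); ε(u)ε(v)=0·1, αω(v)=1·0, βω(u)=1·0; sum ≡ 0  ⇒  +1.
(a,b)_7: α=-2, u≡2; β=1, v≡5 (mod 7); (2|7)=+1, (5|7)=-1; sign (−1)^0·+1^1·-1^-2 = +1.
Ram(a, b) = ∅: the form 1122·x² + -34034·y² − z² is isotropic over every ℚ_v, so by Hasse–Minkowski it is isotropic over ℚ.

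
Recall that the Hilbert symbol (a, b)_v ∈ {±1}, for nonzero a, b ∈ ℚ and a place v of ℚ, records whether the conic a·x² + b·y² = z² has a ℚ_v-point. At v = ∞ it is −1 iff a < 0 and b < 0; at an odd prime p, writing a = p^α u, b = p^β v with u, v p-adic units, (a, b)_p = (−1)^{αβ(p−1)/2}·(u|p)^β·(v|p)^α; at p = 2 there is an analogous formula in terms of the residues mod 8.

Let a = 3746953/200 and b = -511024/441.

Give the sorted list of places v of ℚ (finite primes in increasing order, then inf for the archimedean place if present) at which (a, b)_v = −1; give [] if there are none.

[2, 19]

Mod squares: a ≡ 5474, b ≡ -19. Check v ∈ {∞, 2, 3, 5, 7, 17, 19, 23, 37, 41}.
v=23: a=23^1·(≡3), b=23^0·(≡9) mod 23; (3|23)=+1, (9|23)=+1; (−1)^{1·0·11}·(+1)^0·(+1)^1 = +1.
v=17: a=17^1·(≡16), b=17^0·(≡4) mod 17; (16|17)=+1, (4|17)=+1; (−1)^{1·0·8}·(+1)^0·(+1)^1 = +1.
v=41: a=41^0·(≡32), b=41^2·(≡14) mod 41; (32|41)=+1, (14|41)=-1; (−1)^{0·2·20}·(+1)^2·(-1)^0 = +1.
v=∞: 5474 > 0 and -19 < 0  ⇒  (a,b)_∞ = +1.
v=7: a=7^1·(≡6), b=7^-2·(≡2) mod 7; (6|7)=-1, (2|7)=+1; (−1)^{1·-2·3}·(-1)^-2·(+1)^1 = +1.
v=5: a=5^-2·(≡1), b=5^0·(≡1) mod 5; (1|5)=+1, (1|5)=+1; (−1)^{-2·0·2}·(+1)^0·(+1)^-2 = +1.
v=19: a=19^0·(≡2), b=19^1·(≡2) mod 19; (2|19)=-1, (2|19)=-1; (−1)^{0·1·9}·(-1)^1·(-1)^0 = -1.
v=3: a=3^0·(≡2), b=3^-2·(≡2) mod 3; (2|3)=-1, (2|3)=-1; (−1)^{0·-2·1}·(-1)^-2·(-1)^0 = +1.
v=2: v_2(a)=-3, v_2(b)=4; units ≡ 1, 5 (mod 8); ε·ε+αω+βω = 0·0+-3·1+4·0 ≡ 1  ⇒  (a,b)_2 = -1.
v=37: a=37^2·(≡32), b=37^0·(≡18) mod 37; (32|37)=-1, (18|37)=-1; (−1)^{2·0·18}·(-1)^0·(-1)^2 = +1.
Ram(5474, -19) = {2, 19}; no ℚ_2-point on the conic.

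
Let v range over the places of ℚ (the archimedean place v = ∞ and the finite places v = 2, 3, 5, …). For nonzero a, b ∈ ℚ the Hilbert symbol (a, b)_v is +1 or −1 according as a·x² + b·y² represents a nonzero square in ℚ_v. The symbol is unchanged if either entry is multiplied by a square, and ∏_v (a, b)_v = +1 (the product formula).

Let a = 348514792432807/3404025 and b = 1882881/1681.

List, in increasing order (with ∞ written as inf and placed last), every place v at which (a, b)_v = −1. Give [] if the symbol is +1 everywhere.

[7, 13]

Mod squares: a ≡ 7, b ≡ 1729. Check v ∈ {∞, 2, 3, 5, 7, 11, 13, 19, 41, 53}.
v=3: a=3^-4·(≡1), b=3^2·(≡1) mod 3; (1|3)=+1, (1|3)=+1; (−1)^{-4·2·1}·(+1)^2·(+1)^-4 = +1.
v=53: a=53^2·(≡16), b=53^0·(≡21) mod 53; (16|53)=+1, (21|53)=-1; (−1)^{2·0·26}·(+1)^0·(-1)^2 = +1.
v=7: a=7^5·(≡1), b=7^1·(≡1) mod 7; (1|7)=+1, (1|7)=+1; (−1)^{5·1·3}·(+1)^1·(+1)^5 = -1.
v=19: a=19^2·(≡11), b=19^1·(≡10) mod 19; (11|19)=+1, (10|19)=-1; (−1)^{2·1·9}·(+1)^1·(-1)^2 = +1.
v=∞: 7 > 0 and 1729 > 0  ⇒  (a,b)_∞ = +1.
v=11: a=11^2·(≡6), b=11^2·(≡2) mod 11; (6|11)=-1, (2|11)=-1; (−1)^{2·2·5}·(-1)^2·(-1)^2 = +1.
v=41: a=41^-2·(≡13), b=41^-2·(≡38) mod 41; (13|41)=-1, (38|41)=-1; (−1)^{-2·-2·20}·(-1)^-2·(-1)^-2 = +1.
v=5: a=5^-2·(≡2), b=5^0·(≡1) mod 5; (2|5)=-1, (1|5)=+1; (−1)^{-2·0·2}·(-1)^0·(+1)^-2 = +1.
v=13: a=13^2·(≡11), b=13^1·(≡1) mod 13; (11|13)=-1, (1|13)=+1; (−1)^{2·1·6}·(-1)^1·(+1)^2 = -1.
v=2: v_2(a)=0, v_2(b)=0; units ≡ 7, 1 (mod 8); ε·ε+αω+βω = 1·0+0·0+0·0 ≡ 0  ⇒  (a,b)_2 = +1.
|Ram(7, 1729)| = 2, even; anisotropic at {7, 13}.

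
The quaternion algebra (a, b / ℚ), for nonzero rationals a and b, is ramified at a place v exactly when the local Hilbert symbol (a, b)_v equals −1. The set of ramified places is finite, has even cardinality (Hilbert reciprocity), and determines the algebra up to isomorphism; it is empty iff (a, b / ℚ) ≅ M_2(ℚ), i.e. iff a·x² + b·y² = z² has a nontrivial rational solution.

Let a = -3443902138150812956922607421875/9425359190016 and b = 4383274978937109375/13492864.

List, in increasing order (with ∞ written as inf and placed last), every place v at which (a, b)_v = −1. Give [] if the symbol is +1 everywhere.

Mod squares: a ≡ -38570, b ≡ 3479014. Check v ∈ {∞, 2, 3, 5, 7, 11, 17, 19, 23, 29, 37, 41}.
v=3: a=3^-4·(≡1), b=3^2·(≡1) mod 3; (1|3)=+1, (1|3)=+1; (−1)^{-4·2·1}·(+1)^2·(+1)^-4 = +1.
v=17: a=17^4·(≡6), b=17^2·(≡13) mod 17; (6|17)=-1, (13|17)=+1; (−1)^{4·2·8}·(-1)^2·(+1)^4 = +1.
v=5: a=5^13·(≡4), b=5^8·(≡1) mod 5; (4|5)=+1, (1|5)=+1; (−1)^{13·8·2}·(+1)^8·(+1)^13 = +1.
v=19: a=19^5·(≡13), b=19^3·(≡8) mod 19; (13|19)=-1, (8|19)=-1; (−1)^{5·3·9}·(-1)^3·(-1)^5 = -1.
v=37: a=37^-2·(≡25), b=37^-2·(≡23) mod 37; (25|37)=+1, (23|37)=-1; (−1)^{-2·-2·18}·(+1)^-2·(-1)^-2 = +1.
v=23: a=23^4·(≡9), b=23^2·(≡5) mod 23; (9|23)=+1, (5|23)=-1; (−1)^{4·2·11}·(+1)^2·(-1)^4 = +1.
v=29: a=29^1·(≡24), b=29^1·(≡1) mod 29; (24|29)=+1, (1|29)=+1; (−1)^{1·1·14}·(+1)^1·(+1)^1 = +1.
v=∞: -38570 < 0 and 3479014 > 0  ⇒  (a,b)_∞ = +1.
v=41: a=41^2·(≡35), b=41^1·(≡32) mod 41; (35|41)=-1, (32|41)=+1; (−1)^{2·1·20}·(-1)^1·(+1)^2 = -1.
v=7: a=7^-3·(≡3), b=7^-1·(≡2) mod 7; (3|7)=-1, (2|7)=+1; (−1)^{-3·-1·3}·(-1)^-1·(+1)^-3 = +1.
v=2: v_2(a)=-11, v_2(b)=-7; units ≡ 3, 3 (mod 8); ε·ε+αω+βω = 1·1+-11·1+-7·1 ≡ 1  ⇒  (a,b)_2 = -1.
v=11: a=11^-2·(≡8), b=11^-1·(≡7) mod 11; (8|11)=-1, (7|11)=-1; (−1)^{-2·-1·5}·(-1)^-1·(-1)^-2 = -1.
|Ram(-38570, 3479014)| = 4, even; anisotropic at {2, 11, 19, 41}.

[2, 11, 19, 41]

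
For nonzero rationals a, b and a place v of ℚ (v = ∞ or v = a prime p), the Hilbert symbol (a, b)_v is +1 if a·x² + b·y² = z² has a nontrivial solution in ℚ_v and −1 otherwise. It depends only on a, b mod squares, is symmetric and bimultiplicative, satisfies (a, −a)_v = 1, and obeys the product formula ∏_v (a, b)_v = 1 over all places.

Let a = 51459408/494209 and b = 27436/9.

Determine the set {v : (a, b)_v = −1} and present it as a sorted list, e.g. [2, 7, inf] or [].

Mod squares: a ≡ 7293, b ≡ 19. Check v ∈ {∞, 2, 3, 7, 11, 13, 17, 19, 37}.
v=19: a=19^-2·(≡17), b=19^3·(≡11) mod 19; (17|19)=+1, (11|19)=+1; (−1)^{-2·3·9}·(+1)^3·(+1)^-2 = +1.
v=7: a=7^2·(≡5), b=7^0·(≡5) mod 7; (5|7)=-1, (5|7)=-1; (−1)^{2·0·3}·(-1)^0·(-1)^2 = +1.
v=17: a=17^1·(≡2), b=17^0·(≡13) mod 17; (2|17)=+1, (13|17)=+1; (−1)^{1·0·8}·(+1)^0·(+1)^1 = +1.
v=2: v_2(a)=4, v_2(b)=2; units ≡ 5, 3 (mod 8); ε·ε+αω+βω = 0·1+4·1+2·1 ≡ 0  ⇒  (a,b)_2 = +1.
v=37: a=37^-2·(≡9), b=37^0·(≡35) mod 37; (9|37)=+1, (35|37)=-1; (−1)^{-2·0·18}·(+1)^0·(-1)^-2 = +1.
v=∞: 7293 > 0 and 19 > 0  ⇒  (a,b)_∞ = +1.
v=11: a=11^1·(≡4), b=11^0·(≡10) mod 11; (4|11)=+1, (10|11)=-1; (−1)^{1·0·5}·(+1)^0·(-1)^1 = -1.
v=3: a=3^3·(≡1), b=3^-2·(≡1) mod 3; (1|3)=+1, (1|3)=+1; (−1)^{3·-2·1}·(+1)^-2·(+1)^3 = +1.
v=13: a=13^1·(≡7), b=13^0·(≡5) mod 13; (7|13)=-1, (5|13)=-1; (−1)^{1·0·6}·(-1)^0·(-1)^1 = -1.
(7293, 19 / ℚ) ramifies at {11, 13}: a division algebra.

[11, 13]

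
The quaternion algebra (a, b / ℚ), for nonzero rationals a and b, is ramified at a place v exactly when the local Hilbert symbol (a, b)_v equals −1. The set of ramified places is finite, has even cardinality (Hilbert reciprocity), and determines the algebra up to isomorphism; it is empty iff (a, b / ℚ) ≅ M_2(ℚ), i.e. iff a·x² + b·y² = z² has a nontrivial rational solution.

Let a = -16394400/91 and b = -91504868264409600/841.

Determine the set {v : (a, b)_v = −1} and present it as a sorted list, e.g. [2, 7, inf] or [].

[2, 7, 13, inf]

Mod squares: a ≡ -46046, b ≡ -4186. Check v ∈ {∞, 2, 3, 5, 7, 11, 13, 23, 29}.
v=23: a=23^1·(≡7), b=23^3·(≡2) mod 23; (7|23)=-1, (2|23)=+1; (−1)^{1·3·11}·(-1)^3·(+1)^1 = +1.
v=7: a=7^-1·(≡1), b=7^3·(≡4) mod 7; (1|7)=+1, (4|7)=+1; (−1)^{-1·3·3}·(+1)^3·(+1)^-1 = -1.
v=11: a=11^1·(≡4), b=11^4·(≡9) mod 11; (4|11)=+1, (9|11)=+1; (−1)^{1·4·5}·(+1)^4·(+1)^1 = +1.
v=3: a=3^4·(≡1), b=3^2·(≡2) mod 3; (1|3)=+1, (2|3)=-1; (−1)^{4·2·1}·(+1)^2·(-1)^4 = +1.
v=29: a=29^0·(≡28), b=29^-2·(≡18) mod 29; (28|29)=+1, (18|29)=-1; (−1)^{0·-2·14}·(+1)^-2·(-1)^0 = +1.
v=∞: -46046 < 0 and -4186 < 0  ⇒  (a,b)_∞ = -1.
v=13: a=13^-1·(≡8), b=13^1·(≡3) mod 13; (8|13)=-1, (3|13)=+1; (−1)^{-1·1·6}·(-1)^1·(+1)^-1 = -1.
v=2: v_2(a)=5, v_2(b)=9; units ≡ 1, 3 (mod 8); ε·ε+αω+βω = 0·1+5·1+9·0 ≡ 1  ⇒  (a,b)_2 = -1.
v=5: a=5^2·(≡4), b=5^2·(≡1) mod 5; (4|5)=+1, (1|5)=+1; (−1)^{2·2·2}·(+1)^2·(+1)^2 = +1.
(-46046, -4186 / ℚ) ramifies at {2, 7, 13, ∞}: a division algebra.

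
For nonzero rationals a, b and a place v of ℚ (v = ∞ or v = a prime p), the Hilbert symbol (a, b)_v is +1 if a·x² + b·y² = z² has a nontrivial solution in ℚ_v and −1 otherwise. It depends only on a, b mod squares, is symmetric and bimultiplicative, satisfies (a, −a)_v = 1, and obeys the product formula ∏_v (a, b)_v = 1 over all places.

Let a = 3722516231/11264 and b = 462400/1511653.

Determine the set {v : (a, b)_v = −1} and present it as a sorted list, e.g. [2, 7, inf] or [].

(a, b) ≡ (1309, 13) mod (ℚ^×)²; places V = {2, 5, 7, 11, 13, 17, 31, 47, ∞}.
(a,b)_11: α=-1, u≡5; β=-2, v≡6 (mod 11); (5|11)=+1, (6|11)=-1; sign (−1)^0·+1^-2·-1^-1 = -1.
(a,b)_13: α=0, u≡3; β=-1, v≡9 (mod 13); (3|13)=+1, (9|13)=+1; sign (−1)^0·+1^-1·+1^0 = +1.
(a,b)_5: α=0, u≡4; β=2, v≡2 (mod 5); (4|5)=+1, (2|5)=-1; sign (−1)^0·+1^2·-1^0 = +1.
(a,b)_7: α=3, u≡3; β=0, v≡5 (mod 7); (3|7)=-1, (5|7)=-1; sign (−1)^0·-1^0·-1^3 = -1.
(a,b)_∞: sgn(1309)=+, sgn(13)=+, so +1.
(a,b)_47: α=2, u≡31; β=0, v≡10 (mod 47); (31|47)=-1, (10|47)=-1; sign (−1)^0·-1^0·-1^2 = +1.
(a,b)_31: α=0, u≡19; β=-2, v≡15 (mod 31); (19|31)=+1, (15|31)=-1; sign (−1)^0·+1^-2·-1^0 = +1.
(a,b)_2: α=-10, β=6; u≡5, v≡5 (mod 8); ε(u)ε(v)=0·0, αω(v)=-10·1, βω(u)=6·1; sum ≡ 0  ⇒  +1.
(a,b)_17: α=3, u≡15; β=2, v≡8 (mod 17); (15|17)=+1, (8|17)=+1; sign (−1)^0·+1^2·+1^3 = +1.
(1309, 13 / ℚ) ramifies at {7, 11}: a division algebra.

[7, 11]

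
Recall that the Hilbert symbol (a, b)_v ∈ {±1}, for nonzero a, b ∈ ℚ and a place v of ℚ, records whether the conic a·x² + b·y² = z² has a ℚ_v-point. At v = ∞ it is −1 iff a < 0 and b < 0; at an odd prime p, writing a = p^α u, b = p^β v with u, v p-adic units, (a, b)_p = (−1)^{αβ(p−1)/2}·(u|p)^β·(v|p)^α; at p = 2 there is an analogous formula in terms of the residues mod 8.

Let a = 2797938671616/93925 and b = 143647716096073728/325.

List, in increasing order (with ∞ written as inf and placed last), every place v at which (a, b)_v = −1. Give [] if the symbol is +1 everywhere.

(a, b) ≡ (13, 6006) mod (ℚ^×)²; places V = {2, 3, 5, 7, 11, 13, 17, 23, ∞}.
(a,b)_17: α=-2, u≡1; β=0, v≡11 (mod 17); (1|17)=+1, (11|17)=-1; sign (−1)^0·+1^0·-1^-2 = +1.
(a,b)_7: α=0, u≡3; β=1, v≡2 (mod 7); (3|7)=-1, (2|7)=+1; sign (−1)^0·-1^1·+1^0 = -1.
(a,b)_11: α=4, u≡6; β=7, v≡2 (mod 11); (6|11)=-1, (2|11)=-1; sign (−1)^0·-1^7·-1^4 = -1.
(a,b)_5: α=-2, u≡3; β=-2, v≡1 (mod 5); (3|5)=-1, (1|5)=+1; sign (−1)^0·-1^-2·+1^-2 = +1.
(a,b)_13: α=-1, u≡1; β=-1, v≡7 (mod 13); (1|13)=+1, (7|13)=-1; sign (−1)^0·+1^-1·-1^-1 = -1.
(a,b)_3: α=6, u≡1; β=5, v≡1 (mod 3); (1|3)=+1, (1|3)=+1; sign (−1)^0·+1^5·+1^6 = +1.
(a,b)_23: α=0, u≡8; β=2, v≡6 (mod 23); (8|23)=+1, (6|23)=+1; sign (−1)^0·+1^2·+1^0 = +1.
(a,b)_2: α=18, β=13; u≡5, v≡3 (mod 8); ε(u)ε(v)=0·1, αω(v)=18·1, βω(u)=13·1; sum ≡ 1  ⇒  -1.
(a,b)_∞: sgn(13)=+, sgn(6006)=+, so +1.
|Ram(13, 6006)| = 4, even; anisotropic at {2, 7, 11, 13}.

[2, 7, 11, 13]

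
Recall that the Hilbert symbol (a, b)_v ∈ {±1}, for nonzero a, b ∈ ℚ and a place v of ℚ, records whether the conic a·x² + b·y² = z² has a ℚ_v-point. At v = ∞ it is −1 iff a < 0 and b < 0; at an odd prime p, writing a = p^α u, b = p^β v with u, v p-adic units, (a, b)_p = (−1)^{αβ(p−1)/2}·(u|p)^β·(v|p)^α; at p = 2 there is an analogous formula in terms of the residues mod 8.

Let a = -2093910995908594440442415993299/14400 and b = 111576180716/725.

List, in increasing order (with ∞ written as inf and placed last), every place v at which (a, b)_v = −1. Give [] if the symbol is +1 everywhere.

[7, 11]

(a, b) ≡ (-62491, 6685349671) mod (ℚ^×)²; places V = {2, 3, 5, 7, 11, 13, 17, 19, 23, 29, 31, ∞}.
(a,b)_19: α=5, u≡1; β=1, v≡18 (mod 19); (1|19)=+1, (18|19)=-1; sign (−1)^1·+1^1·-1^5 = +1.
(a,b)_13: α=3, u≡12; β=1, v≡4 (mod 13); (12|13)=+1, (4|13)=+1; sign (−1)^0·+1^1·+1^3 = +1.
(a,b)_7: α=0, u≡3; β=1, v≡1 (mod 7); (3|7)=-1, (1|7)=+1; sign (−1)^0·-1^1·+1^0 = -1.
(a,b)_2: α=-6, β=2; u≡5, v≡7 (mod 8); ε(u)ε(v)=0·1, αω(v)=-6·0, βω(u)=2·1; sum ≡ 0  ⇒  +1.
(a,b)_31: α=2, u≡20; β=1, v≡6 (mod 31); (20|31)=+1, (6|31)=-1; sign (−1)^0·+1^1·-1^2 = +1.
(a,b)_3: α=-2, u≡2; β=0, v≡1 (mod 3); (2|3)=-1, (1|3)=+1; sign (−1)^0·-1^0·+1^-2 = +1.
(a,b)_29: α=4, u≡4; β=-1, v≡4 (mod 29); (4|29)=+1, (4|29)=+1; sign (−1)^0·+1^-1·+1^4 = +1.
(a,b)_5: α=-2, u≡1; β=-2, v≡4 (mod 5); (1|5)=+1, (4|5)=+1; sign (−1)^0·+1^-2·+1^-2 = +1.
(a,b)_17: α=2, u≡1; β=1, v≡6 (mod 17); (1|17)=+1, (6|17)=-1; sign (−1)^0·+1^1·-1^2 = +1.
(a,b)_11: α=5, u≡2; β=3, v≡8 (mod 11); (2|11)=-1, (8|11)=-1; sign (−1)^1·-1^3·-1^5 = -1.
(a,b)_∞: sgn(-62491)=−, sgn(6685349671)=+, so +1.
(a,b)_23: α=3, u≡20; β=1, v≡8 (mod 23); (20|23)=-1, (8|23)=+1; sign (−1)^1·-1^1·+1^3 = +1.
|Ram(-62491, 6685349671)| = 2, even; anisotropic at {7, 11}.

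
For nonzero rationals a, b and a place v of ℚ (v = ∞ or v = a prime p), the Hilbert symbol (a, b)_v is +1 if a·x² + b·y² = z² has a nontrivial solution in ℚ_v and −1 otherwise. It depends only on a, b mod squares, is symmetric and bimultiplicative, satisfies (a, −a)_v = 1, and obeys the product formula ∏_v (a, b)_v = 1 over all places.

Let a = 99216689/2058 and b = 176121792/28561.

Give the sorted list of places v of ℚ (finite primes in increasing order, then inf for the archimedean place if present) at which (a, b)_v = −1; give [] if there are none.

(a, b) ≡ (8778, 7) mod (ℚ^×)²; places V = {2, 3, 7, 11, 13, 19, 53, ∞}.
(a,b)_53: α=2, u≡21; β=0, v≡47 (mod 53); (21|53)=-1, (47|53)=+1; sign (−1)^0·-1^0·+1^2 = +1.
(a,b)_∞: sgn(8778)=+, sgn(7)=+, so +1.
(a,b)_19: α=1, u≡11; β=2, v≡7 (mod 19); (11|19)=+1, (7|19)=+1; sign (−1)^0·+1^2·+1^1 = +1.
(a,b)_13: α=2, u≡10; β=-4, v≡2 (mod 13); (10|13)=+1, (2|13)=-1; sign (−1)^0·+1^-4·-1^2 = +1.
(a,b)_11: α=1, u≡7; β=2, v≡2 (mod 11); (7|11)=-1, (2|11)=-1; sign (−1)^0·-1^2·-1^1 = -1.
(a,b)_3: α=-1, u≡1; β=2, v≡1 (mod 3); (1|3)=+1, (1|3)=+1; sign (−1)^0·+1^2·+1^-1 = +1.
(a,b)_2: α=-1, β=6; u≡5, v≡7 (mod 8); ε(u)ε(v)=0·1, αω(v)=-1·0, βω(u)=6·1; sum ≡ 0  ⇒  +1.
(a,b)_7: α=-3, u≡2; β=1, v≡2 (mod 7); (2|7)=+1, (2|7)=+1; sign (−1)^1·+1^1·+1^-3 = -1.
|Ram(8778, 7)| = 2, even; anisotropic at {7, 11}.

[7, 11]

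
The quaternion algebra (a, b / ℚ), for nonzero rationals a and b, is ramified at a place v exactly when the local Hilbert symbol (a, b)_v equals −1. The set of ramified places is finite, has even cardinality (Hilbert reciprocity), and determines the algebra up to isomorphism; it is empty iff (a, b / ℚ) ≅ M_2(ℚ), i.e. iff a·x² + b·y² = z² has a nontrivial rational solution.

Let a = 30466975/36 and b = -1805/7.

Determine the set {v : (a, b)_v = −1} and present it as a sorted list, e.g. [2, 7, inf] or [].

(a, b) ≡ (24871, -35) mod (ℚ^×)²; places V = {2, 3, 5, 7, 11, 17, 19, ∞}.
(a,b)_∞: sgn(24871)=+, sgn(-35)=−, so +1.
(a,b)_3: α=-2, u≡1; β=0, v≡1 (mod 3); (1|3)=+1, (1|3)=+1; sign (−1)^0·+1^0·+1^-2 = +1.
(a,b)_2: α=-2, β=0; u≡7, v≡5 (mod 8); ε(u)ε(v)=1·0, αω(v)=-2·1, βω(u)=0·0; sum ≡ 0  ⇒  +1.
(a,b)_11: α=1, u≡8; β=0, v≡3 (mod 11); (8|11)=-1, (3|11)=+1; sign (−1)^0·-1^0·+1^1 = +1.
(a,b)_7: α=3, u≡2; β=-1, v≡1 (mod 7); (2|7)=+1, (1|7)=+1; sign (−1)^1·+1^-1·+1^3 = -1.
(a,b)_17: α=1, u≡9; β=0, v≡2 (mod 17); (9|17)=+1, (2|17)=+1; sign (−1)^0·+1^0·+1^1 = +1.
(a,b)_5: α=2, u≡4; β=1, v≡2 (mod 5); (4|5)=+1, (2|5)=-1; sign (−1)^0·+1^1·-1^2 = +1.
(a,b)_19: α=1, u≡9; β=2, v≡2 (mod 19); (9|19)=+1, (2|19)=-1; sign (−1)^0·+1^2·-1^1 = -1.
(24871, -35 / ℚ) ramifies at {7, 19}: a division algebra.

[7, 19]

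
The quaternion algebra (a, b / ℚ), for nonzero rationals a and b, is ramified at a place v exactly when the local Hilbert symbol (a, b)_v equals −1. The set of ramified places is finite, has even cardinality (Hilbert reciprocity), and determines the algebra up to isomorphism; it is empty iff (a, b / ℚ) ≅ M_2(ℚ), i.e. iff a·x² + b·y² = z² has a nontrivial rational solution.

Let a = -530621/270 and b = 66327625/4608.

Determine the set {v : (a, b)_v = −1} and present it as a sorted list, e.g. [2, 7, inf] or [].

[2, 3, 5, 17]

(a, b) ≡ (-6630, 2210) mod (ℚ^×)²; places V = {2, 3, 5, 7, 13, 17, ∞}.
(a,b)_17: α=1, u≡9; β=1, v≡6 (mod 17); (9|17)=+1, (6|17)=-1; sign (−1)^0·+1^1·-1^1 = -1.
(a,b)_3: α=-3, u≡1; β=-2, v≡2 (mod 3); (1|3)=+1, (2|3)=-1; sign (−1)^0·+1^-2·-1^-3 = -1.
(a,b)_∞: sgn(-6630)=−, sgn(2210)=+, so +1.
(a,b)_13: α=1, u≡12; β=1, v≡9 (mod 13); (12|13)=+1, (9|13)=+1; sign (−1)^0·+1^1·+1^1 = +1.
(a,b)_2: α=-1, β=-9; u≡5, v≡1 (mod 8); ε(u)ε(v)=0·0, αω(v)=-1·0, βω(u)=-9·1; sum ≡ 1  ⇒  -1.
(a,b)_5: α=-1, u≡1; β=3, v≡2 (mod 5); (1|5)=+1, (2|5)=-1; sign (−1)^0·+1^3·-1^-1 = -1.
(a,b)_7: α=4, u≡6; β=4, v≡5 (mod 7); (6|7)=-1, (5|7)=-1; sign (−1)^0·-1^4·-1^4 = +1.
Ram(-6630, 2210) = {2, 3, 5, 17}; no ℚ_2-point on the conic.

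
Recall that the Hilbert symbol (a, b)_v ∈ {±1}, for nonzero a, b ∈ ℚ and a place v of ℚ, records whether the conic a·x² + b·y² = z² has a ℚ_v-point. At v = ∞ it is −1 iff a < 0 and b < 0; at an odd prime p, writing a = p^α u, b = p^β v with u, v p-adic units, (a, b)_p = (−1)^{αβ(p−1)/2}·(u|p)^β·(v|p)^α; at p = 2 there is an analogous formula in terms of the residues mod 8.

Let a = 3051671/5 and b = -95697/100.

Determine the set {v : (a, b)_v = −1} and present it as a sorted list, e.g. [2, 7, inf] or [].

[2, 5, 7, 41]

(a, b) ≡ (6355, -217) mod (ℚ^×)²; places V = {2, 3, 5, 7, 31, 41, ∞}.
(a,b)_31: α=1, u≡28; β=1, v≡24 (mod 31); (28|31)=+1, (24|31)=-1; sign (−1)^1·+1^1·-1^1 = +1.
(a,b)_∞: sgn(6355)=+, sgn(-217)=−, so +1.
(a,b)_5: α=-1, u≡1; β=-2, v≡2 (mod 5); (1|5)=+1, (2|5)=-1; sign (−1)^0·+1^-2·-1^-1 = -1.
(a,b)_2: α=0, β=-2; u≡3, v≡7 (mod 8); ε(u)ε(v)=1·1, αω(v)=0·0, βω(u)=-2·1; sum ≡ 1  ⇒  -1.
(a,b)_41: α=1, u≡36; β=0, v≡34 (mod 41); (36|41)=+1, (34|41)=-1; sign (−1)^0·+1^0·-1^1 = -1.
(a,b)_7: α=4, u≡5; β=3, v≡4 (mod 7); (5|7)=-1, (4|7)=+1; sign (−1)^0·-1^3·+1^4 = -1.
(a,b)_3: α=0, u≡1; β=2, v≡2 (mod 3); (1|3)=+1, (2|3)=-1; sign (−1)^0·+1^2·-1^0 = +1.
Ram(6355, -217) = {2, 5, 7, 41}; no ℚ_2-point on the conic.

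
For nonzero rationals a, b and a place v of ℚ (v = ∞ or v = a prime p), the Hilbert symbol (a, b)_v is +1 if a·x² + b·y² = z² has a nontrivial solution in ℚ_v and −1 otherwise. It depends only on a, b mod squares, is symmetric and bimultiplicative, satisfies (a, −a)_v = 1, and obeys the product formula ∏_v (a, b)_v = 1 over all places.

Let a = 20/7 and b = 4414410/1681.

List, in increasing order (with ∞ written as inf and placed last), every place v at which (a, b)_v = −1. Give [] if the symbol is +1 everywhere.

(a, b) ≡ (35, 10010) mod (ℚ^×)²; places V = {2, 3, 5, 7, 11, 13, 41, ∞}.
(a,b)_13: α=0, u≡1; β=1, v≡9 (mod 13); (1|13)=+1, (9|13)=+1; sign (−1)^0·+1^1·+1^0 = +1.
(a,b)_2: α=2, β=1; u≡3, v≡5 (mod 8); ε(u)ε(v)=1·0, αω(v)=2·1, βω(u)=1·1; sum ≡ 1  ⇒  -1.
(a,b)_∞: sgn(35)=+, sgn(10010)=+, so +1.
(a,b)_5: α=1, u≡2; β=1, v≡2 (mod 5); (2|5)=-1, (2|5)=-1; sign (−1)^0·-1^1·-1^1 = +1.
(a,b)_7: α=-1, u≡6; β=3, v≡4 (mod 7); (6|7)=-1, (4|7)=+1; sign (−1)^1·-1^3·+1^-1 = +1.
(a,b)_11: α=0, u≡6; β=1, v≡7 (mod 11); (6|11)=-1, (7|11)=-1; sign (−1)^0·-1^1·-1^0 = -1.
(a,b)_41: α=0, u≡38; β=-2, v≡22 (mod 41); (38|41)=-1, (22|41)=-1; sign (−1)^0·-1^-2·-1^0 = +1.
(a,b)_3: α=0, u≡2; β=2, v≡2 (mod 3); (2|3)=-1, (2|3)=-1; sign (−1)^0·-1^2·-1^0 = +1.
(35, 10010 / ℚ) ramifies at {2, 11}: a division algebra.

[2, 11]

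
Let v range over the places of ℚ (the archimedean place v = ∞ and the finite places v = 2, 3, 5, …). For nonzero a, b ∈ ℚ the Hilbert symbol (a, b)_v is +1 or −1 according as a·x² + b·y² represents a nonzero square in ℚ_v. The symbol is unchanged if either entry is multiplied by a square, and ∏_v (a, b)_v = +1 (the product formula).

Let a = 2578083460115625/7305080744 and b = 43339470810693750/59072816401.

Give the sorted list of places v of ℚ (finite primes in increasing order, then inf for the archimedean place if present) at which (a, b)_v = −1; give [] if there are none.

[3, 7]

Mod squares: a ≡ 10010, b ≡ 2310. Check v ∈ {∞, 2, 3, 5, 7, 11, 13, 17, 23, 29, 31, 53}.
v=5: a=5^5·(≡3), b=5^5·(≡2) mod 5; (3|5)=-1, (2|5)=-1; (−1)^{5·5·2}·(-1)^5·(-1)^5 = +1.
v=11: a=11^1·(≡8), b=11^1·(≡5) mod 11; (8|11)=-1, (5|11)=+1; (−1)^{1·1·5}·(-1)^1·(+1)^1 = +1.
v=31: a=31^2·(≡18), b=31^2·(≡18) mod 31; (18|31)=+1, (18|31)=+1; (−1)^{2·2·15}·(+1)^2·(+1)^2 = +1.
v=23: a=23^0·(≡21), b=23^2·(≡21) mod 23; (21|23)=-1, (21|23)=-1; (−1)^{0·2·11}·(-1)^2·(-1)^0 = +1.
v=17: a=17^-4·(≡7), b=17^-4·(≡1) mod 17; (7|17)=-1, (1|17)=+1; (−1)^{-4·-4·8}·(-1)^-4·(+1)^-4 = +1.
v=53: a=53^2·(≡40), b=53^0·(≡27) mod 53; (40|53)=+1, (27|53)=-1; (−1)^{2·0·26}·(+1)^0·(-1)^2 = +1.
v=3: a=3^4·(≡2), b=3^11·(≡2) mod 3; (2|3)=-1, (2|3)=-1; (−1)^{4·11·1}·(-1)^11·(-1)^4 = -1.
v=29: a=29^-2·(≡23), b=29^-4·(≡17) mod 29; (23|29)=+1, (17|29)=-1; (−1)^{-2·-4·14}·(+1)^-4·(-1)^-2 = +1.
v=7: a=7^3·(≡1), b=7^1·(≡2) mod 7; (1|7)=+1, (2|7)=+1; (−1)^{3·1·3}·(+1)^1·(+1)^3 = -1.
v=13: a=13^-1·(≡3), b=13^0·(≡4) mod 13; (3|13)=+1, (4|13)=+1; (−1)^{-1·0·6}·(+1)^0·(+1)^-1 = +1.
v=∞: 10010 > 0 and 2310 > 0  ⇒  (a,b)_∞ = +1.
v=2: v_2(a)=-3, v_2(b)=1; units ≡ 5, 3 (mod 8); ε·ε+αω+βω = 0·1+-3·1+1·1 ≡ 0  ⇒  (a,b)_2 = +1.
(10010, 2310 / ℚ) ramifies at {3, 7}: a division algebra.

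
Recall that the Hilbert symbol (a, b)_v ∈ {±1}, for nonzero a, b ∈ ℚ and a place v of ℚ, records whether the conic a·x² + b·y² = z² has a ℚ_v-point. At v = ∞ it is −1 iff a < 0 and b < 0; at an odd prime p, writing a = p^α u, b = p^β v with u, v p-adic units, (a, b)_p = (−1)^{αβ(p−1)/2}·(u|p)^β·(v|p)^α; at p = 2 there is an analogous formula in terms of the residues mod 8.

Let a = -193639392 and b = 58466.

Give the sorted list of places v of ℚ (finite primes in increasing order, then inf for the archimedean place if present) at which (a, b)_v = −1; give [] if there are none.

(a, b) ≡ (-2542, 58466) mod (ℚ^×)²; places V = {2, 3, 23, 31, 41, ∞}.
(a,b)_2: α=5, β=1; u≡1, v≡1 (mod 8); ε(u)ε(v)=0·0, αω(v)=5·0, βω(u)=1·0; sum ≡ 0  ⇒  +1.
(a,b)_3: α=2, u≡2; β=0, v≡2 (mod 3); (2|3)=-1, (2|3)=-1; sign (−1)^0·-1^0·-1^2 = +1.
(a,b)_∞: sgn(-2542)=−, sgn(58466)=+, so +1.
(a,b)_41: α=1, u≡1; β=1, v≡32 (mod 41); (1|41)=+1, (32|41)=+1; sign (−1)^0·+1^1·+1^1 = +1.
(a,b)_23: α=2, u≡20; β=1, v≡12 (mod 23); (20|23)=-1, (12|23)=+1; sign (−1)^0·-1^1·+1^2 = -1.
(a,b)_31: α=1, u≡6; β=1, v≡26 (mod 31); (6|31)=-1, (26|31)=-1; sign (−1)^1·-1^1·-1^1 = -1.
|Ram(-2542, 58466)| = 2, even; anisotropic at {23, 31}.

[23, 31]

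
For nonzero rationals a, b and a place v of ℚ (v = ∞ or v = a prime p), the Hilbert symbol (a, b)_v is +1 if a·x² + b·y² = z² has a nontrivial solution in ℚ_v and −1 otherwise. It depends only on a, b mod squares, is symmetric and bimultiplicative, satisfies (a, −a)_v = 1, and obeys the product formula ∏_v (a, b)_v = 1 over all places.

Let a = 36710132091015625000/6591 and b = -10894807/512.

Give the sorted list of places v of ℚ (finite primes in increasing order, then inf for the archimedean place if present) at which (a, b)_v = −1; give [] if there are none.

[2, 13, 17, 29]

Mod squares: a ≡ 239738070, b ≡ -444686. Check v ∈ {∞, 2, 3, 5, 7, 11, 13, 17, 23, 29, 41, 47}.
v=2: v_2(a)=3, v_2(b)=-9; units ≡ 3, 1 (mod 8); ε·ε+αω+βω = 1·0+3·0+-9·1 ≡ 1  ⇒  (a,b)_2 = -1.
v=3: a=3^-1·(≡1), b=3^0·(≡1) mod 3; (1|3)=+1, (1|3)=+1; (−1)^{-1·0·1}·(+1)^0·(+1)^-1 = +1.
v=7: a=7^0·(≡6), b=7^2·(≡5) mod 7; (6|7)=-1, (5|7)=-1; (−1)^{0·2·3}·(-1)^2·(-1)^0 = +1.
v=29: a=29^1·(≡8), b=29^1·(≡22) mod 29; (8|29)=-1, (22|29)=+1; (−1)^{1·1·14}·(-1)^1·(+1)^1 = -1.
v=47: a=47^1·(≡10), b=47^0·(≡32) mod 47; (10|47)=-1, (32|47)=+1; (−1)^{1·0·23}·(-1)^0·(+1)^1 = +1.
v=13: a=13^-3·(≡6), b=13^0·(≡5) mod 13; (6|13)=-1, (5|13)=-1; (−1)^{-3·0·6}·(-1)^0·(-1)^-3 = -1.
v=23: a=23^2·(≡18), b=23^0·(≡22) mod 23; (18|23)=+1, (22|23)=-1; (−1)^{2·0·11}·(+1)^0·(-1)^2 = +1.
v=5: a=5^11·(≡4), b=5^0·(≡4) mod 5; (4|5)=+1, (4|5)=+1; (−1)^{11·0·2}·(+1)^0·(+1)^11 = +1.
v=41: a=41^1·(≡6), b=41^1·(≡12) mod 41; (6|41)=-1, (12|41)=-1; (−1)^{1·1·20}·(-1)^1·(-1)^1 = +1.
v=∞: 239738070 > 0 and -444686 < 0  ⇒  (a,b)_∞ = +1.
v=17: a=17^2·(≡5), b=17^1·(≡6) mod 17; (5|17)=-1, (6|17)=-1; (−1)^{2·1·8}·(-1)^1·(-1)^2 = -1.
v=11: a=11^1·(≡4), b=11^1·(≡6) mod 11; (4|11)=+1, (6|11)=-1; (−1)^{1·1·5}·(+1)^1·(-1)^1 = +1.
Ram(239738070, -444686) = {2, 13, 17, 29}; no ℚ_2-point on the conic.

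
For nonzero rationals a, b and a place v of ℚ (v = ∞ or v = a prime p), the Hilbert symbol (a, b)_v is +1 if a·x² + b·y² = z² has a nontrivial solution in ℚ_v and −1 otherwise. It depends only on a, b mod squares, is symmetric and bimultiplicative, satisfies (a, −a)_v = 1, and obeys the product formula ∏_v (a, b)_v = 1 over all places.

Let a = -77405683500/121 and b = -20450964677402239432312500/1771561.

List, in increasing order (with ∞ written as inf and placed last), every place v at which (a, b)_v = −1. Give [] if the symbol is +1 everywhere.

[5, inf]

Mod squares: a ≡ -86006315, b ≡ -1517. Check v ∈ {∞, 2, 3, 5, 11, 17, 23, 29, 37, 41}.
v=5: a=5^3·(≡2), b=5^6·(≡2) mod 5; (2|5)=-1, (2|5)=-1; (−1)^{3·6·2}·(-1)^6·(-1)^3 = -1.
v=2: v_2(a)=2, v_2(b)=2; units ≡ 5, 3 (mod 8); ε·ε+αω+βω = 0·1+2·1+2·1 ≡ 0  ⇒  (a,b)_2 = +1.
v=29: a=29^1·(≡19), b=29^2·(≡1) mod 29; (19|29)=-1, (1|29)=+1; (−1)^{1·2·14}·(-1)^2·(+1)^1 = +1.
v=37: a=37^1·(≡36), b=37^3·(≡25) mod 37; (36|37)=+1, (25|37)=+1; (−1)^{1·3·18}·(+1)^3·(+1)^1 = +1.
v=11: a=11^-2·(≡9), b=11^-6·(≡9) mod 11; (9|11)=+1, (9|11)=+1; (−1)^{-2·-6·5}·(+1)^-6·(+1)^-2 = +1.
v=∞: -86006315 < 0 and -1517 < 0  ⇒  (a,b)_∞ = -1.
v=23: a=23^1·(≡2), b=23^2·(≡13) mod 23; (2|23)=+1, (13|23)=+1; (−1)^{1·2·11}·(+1)^2·(+1)^1 = +1.
v=41: a=41^1·(≡9), b=41^3·(≡25) mod 41; (9|41)=+1, (25|41)=+1; (−1)^{1·3·20}·(+1)^3·(+1)^1 = +1.
v=3: a=3^2·(≡1), b=3^6·(≡1) mod 3; (1|3)=+1, (1|3)=+1; (−1)^{2·6·1}·(+1)^6·(+1)^2 = +1.
v=17: a=17^1·(≡6), b=17^2·(≡8) mod 17; (6|17)=-1, (8|17)=+1; (−1)^{1·2·8}·(-1)^2·(+1)^1 = +1.
(-86006315, -1517 / ℚ) ramifies at {5, ∞}: a division algebra.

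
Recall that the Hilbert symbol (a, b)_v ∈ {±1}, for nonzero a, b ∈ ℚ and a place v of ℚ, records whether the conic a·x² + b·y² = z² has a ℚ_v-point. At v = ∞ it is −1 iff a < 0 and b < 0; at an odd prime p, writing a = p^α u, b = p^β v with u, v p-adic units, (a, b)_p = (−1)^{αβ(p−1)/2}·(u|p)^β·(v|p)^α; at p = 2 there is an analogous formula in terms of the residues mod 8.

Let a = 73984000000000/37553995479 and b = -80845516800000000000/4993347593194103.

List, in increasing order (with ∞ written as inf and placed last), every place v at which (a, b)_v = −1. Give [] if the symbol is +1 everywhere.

[3, 13]

(a, b) ≡ (390, -4290) mod (ℚ^×)²; places V = {2, 3, 5, 7, 11, 13, 17, 19, 31, 43, ∞}.
(a,b)_∞: sgn(390)=+, sgn(-4290)=−, so +1.
(a,b)_13: α=-3, u≡9; β=-3, v≡11 (mod 13); (9|13)=+1, (11|13)=-1; sign (−1)^0·+1^-3·-1^-3 = -1.
(a,b)_7: α=-2, u≡3; β=0, v≡2 (mod 7); (3|7)=-1, (2|7)=+1; sign (−1)^0·-1^0·+1^-2 = +1.
(a,b)_5: α=9, u≡2; β=11, v≡2 (mod 5); (2|5)=-1, (2|5)=-1; sign (−1)^0·-1^11·-1^9 = +1.
(a,b)_31: α=-2, u≡28; β=-4, v≡10 (mod 31); (28|31)=+1, (10|31)=+1; sign (−1)^0·+1^-4·+1^-2 = +1.
(a,b)_3: α=-1, u≡1; β=7, v≡1 (mod 3); (1|3)=+1, (1|3)=+1; sign (−1)^1·+1^7·+1^-1 = -1.
(a,b)_2: α=17, β=21; u≡3, v≡7 (mod 8); ε(u)ε(v)=1·1, αω(v)=17·0, βω(u)=21·1; sum ≡ 0  ⇒  +1.
(a,b)_43: α=0, u≡27; β=-2, v≡24 (mod 43); (27|43)=-1, (24|43)=+1; sign (−1)^0·-1^-2·+1^0 = +1.
(a,b)_17: α=2, u≡16; β=0, v≡6 (mod 17); (16|17)=+1, (6|17)=-1; sign (−1)^0·+1^0·-1^2 = +1.
(a,b)_19: α=0, u≡12; β=2, v≡17 (mod 19); (12|19)=-1, (17|19)=+1; sign (−1)^0·-1^2·+1^0 = +1.
(a,b)_11: α=-2, u≡5; β=-3, v≡10 (mod 11); (5|11)=+1, (10|11)=-1; sign (−1)^0·+1^-3·-1^-2 = +1.
(390, -4290 / ℚ) ramifies at {3, 13}: a division algebra.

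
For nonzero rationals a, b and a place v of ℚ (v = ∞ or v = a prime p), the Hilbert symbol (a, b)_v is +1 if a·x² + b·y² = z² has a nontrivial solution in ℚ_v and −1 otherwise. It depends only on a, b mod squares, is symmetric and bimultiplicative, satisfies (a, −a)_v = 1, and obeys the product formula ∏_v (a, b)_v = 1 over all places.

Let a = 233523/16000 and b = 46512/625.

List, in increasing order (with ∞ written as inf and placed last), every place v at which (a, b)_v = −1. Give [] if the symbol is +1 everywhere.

[3, 5]

(a, b) ≡ (30, 323) mod (ℚ^×)²; places V = {2, 3, 5, 17, 19, 31, ∞}.
(a,b)_2: α=-7, β=4; u≡7, v≡3 (mod 8); ε(u)ε(v)=1·1, αω(v)=-7·1, βω(u)=4·0; sum ≡ 0  ⇒  +1.
(a,b)_31: α=2, u≡22; β=0, v≡21 (mod 31); (22|31)=-1, (21|31)=-1; sign (−1)^0·-1^0·-1^2 = +1.
(a,b)_19: α=0, u≡16; β=1, v≡11 (mod 19); (16|19)=+1, (11|19)=+1; sign (−1)^0·+1^1·+1^0 = +1.
(a,b)_5: α=-3, u≡1; β=-4, v≡2 (mod 5); (1|5)=+1, (2|5)=-1; sign (−1)^0·+1^-4·-1^-3 = -1.
(a,b)_3: α=5, u≡1; β=2, v≡2 (mod 3); (1|3)=+1, (2|3)=-1; sign (−1)^0·+1^2·-1^5 = -1.
(a,b)_∞: sgn(30)=+, sgn(323)=+, so +1.
(a,b)_17: α=0, u≡15; β=1, v≡13 (mod 17); (15|17)=+1, (13|17)=+1; sign (−1)^0·+1^1·+1^0 = +1.
Ram(30, 323) = {3, 5}; no ℚ_3-point on the conic.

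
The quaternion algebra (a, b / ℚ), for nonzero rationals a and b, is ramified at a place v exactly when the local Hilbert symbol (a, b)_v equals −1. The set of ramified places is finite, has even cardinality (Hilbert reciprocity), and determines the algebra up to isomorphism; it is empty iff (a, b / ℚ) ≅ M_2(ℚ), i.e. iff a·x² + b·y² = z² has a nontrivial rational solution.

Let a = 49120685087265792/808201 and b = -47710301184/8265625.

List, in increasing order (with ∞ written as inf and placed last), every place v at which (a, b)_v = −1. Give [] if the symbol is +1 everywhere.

Mod squares: a ≡ 643634277, b ≡ -11739. Check v ∈ {∞, 2, 3, 5, 7, 11, 13, 23, 29, 31, 37, 41, 43}.
v=13: a=13^3·(≡5), b=13^1·(≡5) mod 13; (5|13)=-1, (5|13)=-1; (−1)^{3·1·6}·(-1)^1·(-1)^3 = +1.
v=3: a=3^3·(≡2), b=3^5·(≡2) mod 3; (2|3)=-1, (2|3)=-1; (−1)^{3·5·1}·(-1)^5·(-1)^3 = -1.
v=2: v_2(a)=10, v_2(b)=10; units ≡ 5, 5 (mod 8); ε·ε+αω+βω = 0·0+10·1+10·1 ≡ 0  ⇒  (a,b)_2 = +1.
v=29: a=29^-2·(≡2), b=29^0·(≡1) mod 29; (2|29)=-1, (1|29)=+1; (−1)^{-2·0·14}·(-1)^0·(+1)^-2 = +1.
v=23: a=23^1·(≡19), b=23^-2·(≡20) mod 23; (19|23)=-1, (20|23)=-1; (−1)^{1·-2·11}·(-1)^-2·(-1)^1 = -1.
v=43: a=43^1·(≡4), b=43^1·(≡29) mod 43; (4|43)=+1, (29|43)=-1; (−1)^{1·1·21}·(+1)^1·(-1)^1 = +1.
v=41: a=41^1·(≡30), b=41^0·(≡27) mod 41; (30|41)=-1, (27|41)=-1; (−1)^{1·0·20}·(-1)^0·(-1)^1 = -1.
v=31: a=31^-2·(≡9), b=31^0·(≡5) mod 31; (9|31)=+1, (5|31)=+1; (−1)^{-2·0·15}·(+1)^0·(+1)^-2 = +1.
v=5: a=5^0·(≡2), b=5^-6·(≡4) mod 5; (2|5)=-1, (4|5)=+1; (−1)^{0·-6·2}·(-1)^-6·(+1)^0 = +1.
v=37: a=37^1·(≡35), b=37^0·(≡9) mod 37; (35|37)=-1, (9|37)=+1; (−1)^{1·0·18}·(-1)^0·(+1)^1 = +1.
v=11: a=11^1·(≡10), b=11^0·(≡3) mod 11; (10|11)=-1, (3|11)=+1; (−1)^{1·0·5}·(-1)^0·(+1)^1 = +1.
v=∞: 643634277 > 0 and -11739 < 0  ⇒  (a,b)_∞ = +1.
v=7: a=7^2·(≡5), b=7^3·(≡6) mod 7; (5|7)=-1, (6|7)=-1; (−1)^{2·3·3}·(-1)^3·(-1)^2 = -1.
(643634277, -11739 / ℚ) ramifies at {3, 7, 23, 41}: a division algebra.

[3, 7, 23, 41]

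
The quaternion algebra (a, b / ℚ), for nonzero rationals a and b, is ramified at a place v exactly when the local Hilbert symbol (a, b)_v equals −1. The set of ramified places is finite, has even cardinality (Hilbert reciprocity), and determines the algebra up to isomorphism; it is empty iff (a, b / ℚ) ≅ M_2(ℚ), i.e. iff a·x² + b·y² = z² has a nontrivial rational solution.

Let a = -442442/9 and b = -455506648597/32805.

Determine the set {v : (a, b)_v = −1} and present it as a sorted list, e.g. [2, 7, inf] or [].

(a, b) ≡ (-2618, -65) mod (ℚ^×)²; places V = {2, 3, 5, 7, 11, 13, 17, ∞}.
(a,b)_13: α=2, u≡11; β=3, v≡11 (mod 13); (11|13)=-1, (11|13)=-1; sign (−1)^0·-1^3·-1^2 = -1.
(a,b)_∞: sgn(-2618)=−, sgn(-65)=−, so -1.
(a,b)_17: α=1, u≡2; β=2, v≡14 (mod 17); (2|17)=+1, (14|17)=-1; sign (−1)^0·+1^2·-1^1 = -1.
(a,b)_7: α=1, u≡2; β=2, v≡5 (mod 7); (2|7)=+1, (5|7)=-1; sign (−1)^0·+1^2·-1^1 = -1.
(a,b)_2: α=1, β=0; u≡3, v≡7 (mod 8); ε(u)ε(v)=1·1, αω(v)=1·0, βω(u)=0·1; sum ≡ 1  ⇒  -1.
(a,b)_11: α=1, u≡3; β=4, v≡4 (mod 11); (3|11)=+1, (4|11)=+1; sign (−1)^0·+1^4·+1^1 = +1.
(a,b)_5: α=0, u≡2; β=-1, v≡3 (mod 5); (2|5)=-1, (3|5)=-1; sign (−1)^0·-1^-1·-1^0 = -1.
(a,b)_3: α=-2, u≡1; β=-8, v≡1 (mod 3); (1|3)=+1, (1|3)=+1; sign (−1)^0·+1^-8·+1^-2 = +1.
(-2618, -65 / ℚ) ramifies at {2, 5, 7, 13, 17, ∞}: a division algebra.

[2, 5, 7, 13, 17, inf]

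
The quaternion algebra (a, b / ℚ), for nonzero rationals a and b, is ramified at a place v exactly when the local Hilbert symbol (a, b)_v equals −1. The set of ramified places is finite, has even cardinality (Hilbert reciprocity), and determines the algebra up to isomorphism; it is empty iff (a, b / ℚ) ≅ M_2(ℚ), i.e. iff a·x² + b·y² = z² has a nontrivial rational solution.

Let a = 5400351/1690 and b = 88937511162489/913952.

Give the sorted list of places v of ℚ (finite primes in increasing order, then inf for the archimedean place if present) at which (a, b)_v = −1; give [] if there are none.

[2, 5]

(a, b) ≡ (5510, 82) mod (ℚ^×)²; places V = {2, 3, 5, 11, 13, 19, 29, 41, ∞}.
(a,b)_29: α=1, u≡23; β=2, v≡23 (mod 29); (23|29)=+1, (23|29)=+1; sign (−1)^0·+1^2·+1^1 = +1.
(a,b)_19: α=1, u≡11; β=2, v≡6 (mod 19); (11|19)=+1, (6|19)=+1; sign (−1)^0·+1^2·+1^1 = +1.
(a,b)_11: α=2, u≡10; β=2, v≡5 (mod 11); (10|11)=-1, (5|11)=+1; sign (−1)^0·-1^2·+1^2 = +1.
(a,b)_2: α=-1, β=-5; u≡3, v≡1 (mod 8); ε(u)ε(v)=1·0, αω(v)=-1·0, βω(u)=-5·1; sum ≡ 1  ⇒  -1.
(a,b)_∞: sgn(5510)=+, sgn(82)=+, so +1.
(a,b)_41: α=0, u≡4; β=1, v≡21 (mod 41); (4|41)=+1, (21|41)=+1; sign (−1)^0·+1^1·+1^0 = +1.
(a,b)_13: α=-2, u≡6; β=-4, v≡9 (mod 13); (6|13)=-1, (9|13)=+1; sign (−1)^0·-1^-4·+1^-2 = +1.
(a,b)_5: α=-1, u≡2; β=0, v≡2 (mod 5); (2|5)=-1, (2|5)=-1; sign (−1)^0·-1^0·-1^-1 = -1.
(a,b)_3: α=4, u≡2; β=10, v≡1 (mod 3); (2|3)=-1, (1|3)=+1; sign (−1)^0·-1^10·+1^4 = +1.
(5510, 82 / ℚ) ramifies at {2, 5}: a division algebra.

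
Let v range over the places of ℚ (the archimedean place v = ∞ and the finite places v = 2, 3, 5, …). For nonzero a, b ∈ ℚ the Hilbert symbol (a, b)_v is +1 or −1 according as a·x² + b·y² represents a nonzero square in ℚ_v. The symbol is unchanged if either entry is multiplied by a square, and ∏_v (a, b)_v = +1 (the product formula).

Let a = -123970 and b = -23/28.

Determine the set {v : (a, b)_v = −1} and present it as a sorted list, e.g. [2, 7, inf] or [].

[2, inf]

(a, b) ≡ (-2530, -161) mod (ℚ^×)²; places V = {2, 5, 7, 11, 23, ∞}.
(a,b)_23: α=1, u≡15; β=1, v≡9 (mod 23); (15|23)=-1, (9|23)=+1; sign (−1)^1·-1^1·+1^1 = +1.
(a,b)_2: α=1, β=-2; u≡7, v≡7 (mod 8); ε(u)ε(v)=1·1, αω(v)=1·0, βω(u)=-2·0; sum ≡ 1  ⇒  -1.
(a,b)_11: α=1, u≡5; β=0, v≡9 (mod 11); (5|11)=+1, (9|11)=+1; sign (−1)^0·+1^0·+1^1 = +1.
(a,b)_∞: sgn(-2530)=−, sgn(-161)=−, so -1.
(a,b)_7: α=2, u≡4; β=-1, v≡3 (mod 7); (4|7)=+1, (3|7)=-1; sign (−1)^0·+1^-1·-1^2 = +1.
(a,b)_5: α=1, u≡1; β=0, v≡4 (mod 5); (1|5)=+1, (4|5)=+1; sign (−1)^0·+1^0·+1^1 = +1.
(-2530, -161 / ℚ) ramifies at {2, ∞}: a division algebra.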